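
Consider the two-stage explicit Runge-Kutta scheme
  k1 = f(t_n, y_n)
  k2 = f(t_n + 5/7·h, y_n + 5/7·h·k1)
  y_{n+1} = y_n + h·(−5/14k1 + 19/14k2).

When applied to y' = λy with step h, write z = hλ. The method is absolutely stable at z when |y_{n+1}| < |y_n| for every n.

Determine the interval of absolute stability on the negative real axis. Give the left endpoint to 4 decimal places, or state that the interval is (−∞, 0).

Set f=λy, z=hλ:
  k1=λy_n ⇒ h·k1=z·y_n;  k2=λ(1+5/7z)y_n ⇒ h·k2=z(1+5/7z)y_n
  y_{n+1}/y_n = 1 − 5/14z + 19/14z(1+5/7z) = 1 + z + 95/98z²
  Hence R(z) = 1 + z + 95/98z².

Boundary: |R(x)|=1, x<0.
x=-1.44: |R|=1.5701
R=1: x+95/98x²=0 ⇒ x=−98/95=-1.0316; min R=1−1/(4·95/98)=0.7421>−1
Confirm numerically:
  x=-0.993: |R|=0.96286 <1
  x=-0.731: |R|=0.78700 <1
  x=-0.458: |R|=0.74534 <1
  x=-1.196: |R|=1.19063 >1
  x=-1.158: |R|=1.14191 >1
Interval (-1.0316, 0).

(-1.0316, 0).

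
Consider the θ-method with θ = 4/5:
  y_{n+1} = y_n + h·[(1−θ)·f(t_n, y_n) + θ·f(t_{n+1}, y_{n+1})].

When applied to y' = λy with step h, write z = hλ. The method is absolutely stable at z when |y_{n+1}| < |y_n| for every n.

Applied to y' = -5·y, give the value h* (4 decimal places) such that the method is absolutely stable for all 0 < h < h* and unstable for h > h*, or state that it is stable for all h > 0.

unbounded; (−∞, 0). Any h>0 works for λ=-5.

With y'=λy (z=hλ):
  y_{n+1} = y_n + z·[1/5·y_n + 4/5·y_{n+1}] ⇒ (1 − 4/5z)y_{n+1} = (1 + 1/5z)y_n
  Hence R(z) = (1 + 1/5z)/(1 − 4/5z).

Need |R(x)|<1, x<0.
x=-1.15: |R|=0.4010
x=-2: |R|=0.2308
x=-10: |R|=0.1111
x=-100: |R|=0.2346
θ=4/5≥1/2 ⇒ |1+1/5x|<|1−4/5x| ∀x<0 ⇒ unbounded interval.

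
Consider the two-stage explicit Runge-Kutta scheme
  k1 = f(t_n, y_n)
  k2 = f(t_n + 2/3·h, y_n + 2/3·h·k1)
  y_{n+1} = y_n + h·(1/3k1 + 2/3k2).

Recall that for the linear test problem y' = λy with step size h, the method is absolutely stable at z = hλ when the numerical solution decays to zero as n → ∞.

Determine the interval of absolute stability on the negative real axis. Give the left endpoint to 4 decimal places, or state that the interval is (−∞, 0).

With y'=λy (z=hλ):
  k1=λy_n ⇒ h·k1=z·y_n;  k2=λ(1+2/3z)y_n ⇒ h·k2=z(1+2/3z)y_n
  y_{n+1}/y_n = 1 + 1/3z + 2/3z(1+2/3z) = 1 + z + 4/9z²
  Hence R(z) = 1 + z + 4/9z².

Find x<0 with |R(x)|<1.
x=-0.48: |R|=0.6224
R=1: x+4/9x²=0 ⇒ x=−9/4=-2.2500; min R=1−1/(4·4/9)=0.4375>−1
Confirm numerically:
  x=-2.027: |R|=0.79910 <1
  x=-1.660: |R|=0.56471 <1
  x=-1.468: |R|=0.48979 <1
  x=-2.832: |R|=1.73254 >1
  x=-2.683: |R|=1.51633 >1
  x=-2.578: |R|=1.37582 >1
Stable set (-2.2500, 0).

z∈(-2.2500,0).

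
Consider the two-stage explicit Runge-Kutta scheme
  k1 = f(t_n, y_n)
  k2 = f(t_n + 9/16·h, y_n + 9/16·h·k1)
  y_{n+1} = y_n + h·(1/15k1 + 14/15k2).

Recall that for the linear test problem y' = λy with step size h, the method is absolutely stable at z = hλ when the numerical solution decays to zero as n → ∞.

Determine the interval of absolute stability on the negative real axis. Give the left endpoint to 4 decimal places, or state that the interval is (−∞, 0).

On y'=λy, z=hλ:
  k1=λy_n ⇒ h·k1=z·y_n;  k2=λ(1+9/16z)y_n ⇒ h·k2=z(1+9/16z)y_n
  y_{n+1}/y_n = 1 + 1/15z + 14/15z(1+9/16z) = 1 + z + 21/40z²
  so R(z) = 1 + z + 21/40z².

Need |R(x)|<1, x<0.
x=-0.32: |R|=0.7338
R=1: x+21/40x²=0 ⇒ x=−40/21=-1.9048; min R=1−1/(4·21/40)=0.5238>−1
Confirm numerically:
  x=-1.141: |R|=0.54249 <1
  x=-1.132: |R|=0.54075 <1
  x=-1.020: |R|=0.52621 <1
  x=-2.441: |R|=1.68720 >1
  x=-2.190: |R|=1.32795 >1
  x=-2.144: |R|=1.26929 >1
Interval (-1.9048, 0).

z∈(-1.9048,0).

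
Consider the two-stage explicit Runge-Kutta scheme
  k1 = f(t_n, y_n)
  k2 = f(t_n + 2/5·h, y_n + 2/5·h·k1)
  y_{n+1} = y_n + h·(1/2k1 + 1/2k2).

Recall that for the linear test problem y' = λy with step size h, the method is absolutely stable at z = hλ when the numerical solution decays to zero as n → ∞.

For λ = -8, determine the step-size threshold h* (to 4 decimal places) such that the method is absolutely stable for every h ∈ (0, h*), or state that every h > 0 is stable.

With y'=λy (z=hλ):
  k1=λy_n ⇒ h·k1=z·y_n;  k2=λ(1+2/5z)y_n ⇒ h·k2=z(1+2/5z)y_n
  y_{n+1}/y_n = 1 + 1/2z + 1/2z(1+2/5z) = 1 + z + 1/5z²
  ⇒ R(z) = 1 + z + 1/5z².

Boundary: |R(x)|=1, x<0.
x=-0.6: |R|=0.4720
R=1: x+1/5x²=0 ⇒ x=−5=-5.0000; min R=1−1/(4·1/5)=-0.2500>−1
Confirm numerically:
  x=-4.954: |R|=0.95442 <1
  x=-4.169: |R|=0.30711 <1
  x=-3.427: |R|=0.07813 <1
  x=-5.537: |R|=1.59467 >1
  x=-5.393: |R|=1.42389 >1
Stable set (-5.0000, 0).

(-5.0000,0); λ=-8 ⇒ h* = (5)/8 = 0.6250.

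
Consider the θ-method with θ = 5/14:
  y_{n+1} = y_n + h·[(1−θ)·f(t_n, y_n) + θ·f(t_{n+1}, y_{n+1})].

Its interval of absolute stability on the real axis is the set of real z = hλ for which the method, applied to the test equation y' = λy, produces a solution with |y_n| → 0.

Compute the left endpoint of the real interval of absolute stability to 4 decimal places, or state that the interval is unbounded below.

z* = -7.0000.

Set f=λy, z=hλ:
  y_{n+1} = y_n + z·[9/14·y_n + 5/14·y_{n+1}] ⇒ (1 − 5/14z)y_{n+1} = (1 + 9/14z)y_n
  so R(z) = (1 + 9/14z)/(1 − 5/14z).

Solve |R(x)|<1 on ℝ⁻.
x=-0.71: |R|=0.4336
R=−1: 1+9/14x = −1+5/14x ⇒ -2/7x=2 ⇒ x=2/(-2/7)=-7.0000
Confirm numerically:
  x=-6.678: |R|=0.97282 <1
  x=-5.366: |R|=0.83992 <1
  x=-5.303: |R|=0.83246 <1
  x=-7.264: |R|=1.02099 >1
  x=-7.071: |R|=1.00575 >1
Stable set (-7.0000, 0).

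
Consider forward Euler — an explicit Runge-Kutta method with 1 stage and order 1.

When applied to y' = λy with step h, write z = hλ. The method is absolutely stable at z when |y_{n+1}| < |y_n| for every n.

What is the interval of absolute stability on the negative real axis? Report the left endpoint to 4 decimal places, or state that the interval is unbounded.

z∈(-2.0000,0).

On y'=λy, z=hλ:
  order 1, 1-stage ⇒ R(z)=1+z
  (e.g. R(-1.34)=-0.34000, |R|=0.34000)

Find x<0 with |R(x)|<1.
x=-1.34: |R|=0.3400
|R(-1.82)|=0.8200 |R(-1.26)|=0.2600
Bisect:
  x_lo=-2.6458 |R|=1.6458  x_hi=-0.3205 |R|=0.6795
  mid=-1.48314 |R|=0.48314 →hi
  mid=-2.06449 |R|=1.06449 →lo
  mid=-1.77382 |R|=0.77382 →hi
  mid=-1.91915 |R|=0.91915 →hi
  mid=-1.99182 |R|=0.99182 →hi
  mid=-2.02816 |R|=1.02816 →lo
  mid=-2.00999 |R|=1.00999 →lo
  mid=-2.00090 |R|=1.00090 →lo
  mid=-1.99636 |R|=0.99636 →hi
  mid=-1.99863 |R|=0.99863 →hi
  ...
  [-2.00005,-1.99991] ⇒ x*=-2.0000
Interval (-2.0000, 0).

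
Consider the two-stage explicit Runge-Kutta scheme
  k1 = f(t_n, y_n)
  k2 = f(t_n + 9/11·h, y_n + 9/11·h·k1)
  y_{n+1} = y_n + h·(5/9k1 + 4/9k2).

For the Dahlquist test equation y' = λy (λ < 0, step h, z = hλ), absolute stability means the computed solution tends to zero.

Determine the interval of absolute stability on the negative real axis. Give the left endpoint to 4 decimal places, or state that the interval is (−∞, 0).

z∈(-2.7500,0).

Test eqn y'=λy, z=hλ:
  k1=λy_n ⇒ h·k1=z·y_n;  k2=λ(1+9/11z)y_n ⇒ h·k2=z(1+9/11z)y_n
  y_{n+1}/y_n = 1 + 5/9z + 4/9z(1+9/11z) = 1 + z + 4/11z²
  Hence R(z) = 1 + z + 4/11z².

Need |R(x)|<1, x<0.
x=-1.56: |R|=0.3249
R=1: x+4/11x²=0 ⇒ x=−11/4=-2.7500; min R=1−1/(4·4/11)=0.3125>−1
Confirm numerically:
  x=-2.631: |R|=0.88615 <1
  x=-2.536: |R|=0.80265 <1
  x=-1.148: |R|=0.33124 <1
  x=-1.101: |R|=0.33980 <1
  x=-3.082: |R|=1.37208 >1
  x=-2.964: |R|=1.23065 >1
  x=-2.830: |R|=1.08233 >1
So |R|<1 on (-2.7500, 0).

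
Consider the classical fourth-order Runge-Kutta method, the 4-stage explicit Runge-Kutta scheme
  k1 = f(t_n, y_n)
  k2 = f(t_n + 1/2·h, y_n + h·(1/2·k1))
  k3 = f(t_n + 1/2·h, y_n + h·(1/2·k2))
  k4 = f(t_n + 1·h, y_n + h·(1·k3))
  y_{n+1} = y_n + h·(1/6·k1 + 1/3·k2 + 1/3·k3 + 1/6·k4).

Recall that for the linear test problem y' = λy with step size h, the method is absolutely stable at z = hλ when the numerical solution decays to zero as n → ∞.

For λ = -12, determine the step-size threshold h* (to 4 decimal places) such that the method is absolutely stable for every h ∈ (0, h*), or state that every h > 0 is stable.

(-2.7853,0); λ=-12 ⇒ h* = 0.2321.

Test eqn y'=λy, z=hλ:
  order 4, 4-stage ⇒ R(z)=1+z+z^2/2+z^3/6+z^4/24
  (e.g. R(-1.14)=0.33325, |R|=0.33325)

Solve |R(x)|<1 on ℝ⁻.
x=-1.14: |R|=0.3332
|R(-1.82)|=0.2886 |R(-1.1)|=0.3442 |R(-0.63)|=0.5333
Bisect:
  x_lo=-3.3508 |R|=2.2455  x_hi=-0.2027 |R|=0.8165
  mid=-1.77675 |R|=0.28209 →hi
  mid=-2.56378 |R|=0.71426 →hi
  mid=-2.95730 |R|=1.29185 →lo
  mid=-2.76054 |R|=0.96331 →hi
  mid=-2.85892 |R|=1.11680 →lo
  mid=-2.80973 |R|=1.03747 →lo
  mid=-2.78513 |R|=0.99976 →hi
  ...
  [-2.78533,-2.78513] ⇒ x*=-2.7853
So |R|<1 on (-2.7853, 0).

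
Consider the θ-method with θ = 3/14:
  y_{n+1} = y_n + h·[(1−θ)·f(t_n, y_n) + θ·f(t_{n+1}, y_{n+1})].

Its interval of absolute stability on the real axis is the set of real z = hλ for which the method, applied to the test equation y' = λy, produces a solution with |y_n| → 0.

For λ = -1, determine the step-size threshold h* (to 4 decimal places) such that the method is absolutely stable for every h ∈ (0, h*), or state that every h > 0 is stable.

With y'=λy (z=hλ):
  y_{n+1} = y_n + z·[11/14·y_n + 3/14·y_{n+1}] ⇒ (1 − 3/14z)y_{n+1} = (1 + 11/14z)y_n
  R(z) = (1 + 11/14z)/(1 − 3/14z).

Need |R(x)|<1, x<0.
x=-0.77: |R|=0.3391
R=−1: 1+11/14x = −1+3/14x ⇒ -4/7x=2 ⇒ x=2/(-4/7)=-3.5000
Confirm numerically:
  x=-3.331: |R|=0.94365 <1
  x=-2.778: |R|=0.74138 <1
  x=-2.639: |R|=0.68572 <1
  x=-2.127: |R|=0.46107 <1
  x=-4.006: |R|=1.15558 >1
  x=-3.796: |R|=1.09327 >1
  x=-3.719: |R|=1.06964 >1
Stable set (-3.5000, 0).

(-3.5000,0); λ=-1 ⇒ h* = (7/2)/1 = 3.5000.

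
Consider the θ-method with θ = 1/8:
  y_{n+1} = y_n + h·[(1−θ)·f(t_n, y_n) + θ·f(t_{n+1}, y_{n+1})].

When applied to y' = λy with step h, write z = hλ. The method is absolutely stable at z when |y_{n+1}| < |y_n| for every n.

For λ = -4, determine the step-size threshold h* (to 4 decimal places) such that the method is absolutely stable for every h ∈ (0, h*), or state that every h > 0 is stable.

(-2.6667,0); λ=-4 ⇒ h* = (8/3)/4 = 0.6667.

On y'=λy, z=hλ:
  y_{n+1} = y_n + z·[7/8·y_n + 1/8·y_{n+1}] ⇒ (1 − 1/8z)y_{n+1} = (1 + 7/8z)y_n
  Hence R(z) = (1 + 7/8z)/(1 − 1/8z).

Solve |R(x)|<1 on ℝ⁻.
x=-1.08: |R|=0.0485
R=−1: 1+7/8x = −1+1/8x ⇒ -3/4x=2 ⇒ x=2/(-3/4)=-2.6667
Confirm numerically:
  x=-2.501: |R|=0.90534 <1
  x=-2.311: |R|=0.79304 <1
  x=-2.284: |R|=0.77674 <1
  x=-2.155: |R|=0.69769 <1
  x=-3.103: |R|=1.23579 >1
  x=-2.764: |R|=1.05425 >1
Interval (-2.6667, 0).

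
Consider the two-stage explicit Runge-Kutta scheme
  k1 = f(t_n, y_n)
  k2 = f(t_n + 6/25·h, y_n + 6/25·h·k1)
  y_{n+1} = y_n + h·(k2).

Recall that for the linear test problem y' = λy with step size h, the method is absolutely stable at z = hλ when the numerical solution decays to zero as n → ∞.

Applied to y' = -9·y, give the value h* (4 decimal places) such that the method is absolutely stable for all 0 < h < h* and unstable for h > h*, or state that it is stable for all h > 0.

On y'=λy, z=hλ:
  k1=λy_n ⇒ h·k1=z·y_n;  k2=λ(1+6/25z)y_n ⇒ h·k2=z(1+6/25z)y_n
  y_{n+1}/y_n = 1 + z(1+6/25z) = 1 + z + 6/25z²
  Hence R(z) = 1 + z + 6/25z².

Solve |R(x)|<1 on ℝ⁻.
x=-0.77: |R|=0.3723
R=1: x+6/25x²=0 ⇒ x=−25/6=-4.1667; min R=1−1/(4·6/25)=-0.0417>−1
Confirm numerically:
  x=-3.641: |R|=0.54065 <1
  x=-2.909: |R|=0.12195 <1
  x=-2.688: |R|=0.04608 <1
  x=-4.694: |R|=1.59407 >1
  x=-4.242: |R|=1.07670 >1
Interval (-4.1667, 0).

(-4.1667,0); λ=-9 ⇒ h* = (25/6)/9 = 0.4630.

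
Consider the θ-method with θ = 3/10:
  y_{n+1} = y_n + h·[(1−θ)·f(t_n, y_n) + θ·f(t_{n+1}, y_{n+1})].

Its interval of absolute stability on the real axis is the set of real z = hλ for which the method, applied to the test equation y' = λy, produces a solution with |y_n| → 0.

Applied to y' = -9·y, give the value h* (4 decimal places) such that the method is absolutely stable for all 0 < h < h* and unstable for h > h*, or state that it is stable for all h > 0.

(-5.0000,0); λ=-9 ⇒ h* = (5)/9 = 0.5556.

On y'=λy, z=hλ:
  y_{n+1} = y_n + z·[7/10·y_n + 3/10·y_{n+1}] ⇒ (1 − 3/10z)y_{n+1} = (1 + 7/10z)y_n
  R(z) = (1 + 7/10z)/(1 − 3/10z).

Boundary: |R(x)|=1, x<0.
x=-0.59: |R|=0.4987
R=−1: 1+7/10x = −1+3/10x ⇒ -2/5x=2 ⇒ x=2/(-2/5)=-5.0000
Confirm numerically:
  x=-4.576: |R|=0.92852 <1
  x=-4.387: |R|=0.89413 <1
  x=-3.909: |R|=0.79914 <1
  x=-2.266: |R|=0.34897 <1
  x=-5.489: |R|=1.07390 >1
  x=-5.426: |R|=1.06485 >1
So |R|<1 on (-5.0000, 0).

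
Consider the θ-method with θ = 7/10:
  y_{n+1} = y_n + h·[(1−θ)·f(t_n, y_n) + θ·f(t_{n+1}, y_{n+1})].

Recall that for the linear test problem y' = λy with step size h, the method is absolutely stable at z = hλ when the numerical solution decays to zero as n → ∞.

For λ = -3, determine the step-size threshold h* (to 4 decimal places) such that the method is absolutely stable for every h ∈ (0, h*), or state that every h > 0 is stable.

On y'=λy, z=hλ:
  y_{n+1} = y_n + z·[3/10·y_n + 7/10·y_{n+1}] ⇒ (1 − 7/10z)y_{n+1} = (1 + 3/10z)y_n
  so R(z) = (1 + 3/10z)/(1 − 7/10z).

Solve |R(x)|<1 on ℝ⁻.
x=-1.77: |R|=0.2095
x=-2: |R|=0.1667
x=-10: |R|=0.2500
x=-100: |R|=0.4085
θ=7/10≥1/2 ⇒ |1+3/10x|<|1−7/10x| ∀x<0 ⇒ stable on all of ℝ⁻.

unbounded; (−∞, 0). Any h>0 works for λ=-3.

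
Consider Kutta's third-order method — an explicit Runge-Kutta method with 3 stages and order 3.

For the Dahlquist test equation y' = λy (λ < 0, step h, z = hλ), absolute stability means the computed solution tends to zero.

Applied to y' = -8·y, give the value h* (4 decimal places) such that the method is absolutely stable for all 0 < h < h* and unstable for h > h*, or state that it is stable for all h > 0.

On y'=λy, z=hλ:
  order 3, 3-stage ⇒ R(z)=1+z+z^2/2+z^3/6
  (e.g. R(-0.92)=0.37342, |R|=0.37342)

Need |R(x)|<1, x<0.
x=-0.92: |R|=0.3734
|R(-2.33)|=0.7238 |R(-1.41)|=0.1168 |R(-0.97)|=0.3483
Bisect:
  x_lo=-2.8355 |R|=1.6151  x_hi=-0.1229 |R|=0.8843
  mid=-1.47921 |R|=0.07538 →hi
  mid=-2.15737 |R|=0.50373 →hi
  mid=-2.49645 |R|=0.97340 →hi
  mid=-2.66598 |R|=1.27032 →lo
  mid=-2.58122 |R|=1.11618 →lo
  mid=-2.53883 |R|=1.04341 →lo
  mid=-2.51764 |R|=1.00806 →lo
  mid=-2.50704 |R|=0.99065 →hi
  mid=-2.51234 |R|=0.99933 →hi
  mid=-2.51499 |R|=1.00369 →lo
  ...
  [-2.51284,-2.51267] ⇒ x*=-2.5127
Interval (-2.5127, 0).

(-2.5127,0); λ=-8 ⇒ h* = 0.3141.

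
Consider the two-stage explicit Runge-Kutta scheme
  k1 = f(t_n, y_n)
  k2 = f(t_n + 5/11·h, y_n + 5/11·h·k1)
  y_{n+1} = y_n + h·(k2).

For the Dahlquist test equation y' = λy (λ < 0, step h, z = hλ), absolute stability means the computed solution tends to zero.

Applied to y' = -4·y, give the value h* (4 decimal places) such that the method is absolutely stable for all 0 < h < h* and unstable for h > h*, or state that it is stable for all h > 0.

With y'=λy (z=hλ):
  k1=λy_n ⇒ h·k1=z·y_n;  k2=λ(1+5/11z)y_n ⇒ h·k2=z(1+5/11z)y_n
  y_{n+1}/y_n = 1 + z(1+5/11z) = 1 + z + 5/11z²
  ⇒ R(z) = 1 + z + 5/11z².

Boundary: |R(x)|=1, x<0.
x=-1.34: |R|=0.4762
R=1: x+5/11x²=0 ⇒ x=−11/5=-2.2000; min R=1−1/(4·5/11)=0.4500>−1
Confirm numerically:
  x=-2.152: |R|=0.95305 <1
  x=-1.729: |R|=0.62984 <1
  x=-1.661: |R|=0.59305 <1
  x=-1.042: |R|=0.45153 <1
  x=-2.466: |R|=1.29816 >1
  x=-2.251: |R|=1.05218 >1
Stable set (-2.2000, 0).

(-2.2000,0); λ=-4 ⇒ h* = (11/5)/4 = 0.5500.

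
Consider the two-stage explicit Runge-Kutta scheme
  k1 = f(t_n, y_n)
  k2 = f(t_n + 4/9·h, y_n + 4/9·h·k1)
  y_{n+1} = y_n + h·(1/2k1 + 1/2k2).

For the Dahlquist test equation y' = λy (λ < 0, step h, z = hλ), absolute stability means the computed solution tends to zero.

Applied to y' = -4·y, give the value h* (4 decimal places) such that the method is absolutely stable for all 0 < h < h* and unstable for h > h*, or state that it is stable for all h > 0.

Test eqn y'=λy, z=hλ:
  k1=λy_n ⇒ h·k1=z·y_n;  k2=λ(1+4/9z)y_n ⇒ h·k2=z(1+4/9z)y_n
  y_{n+1}/y_n = 1 + 1/2z + 1/2z(1+4/9z) = 1 + z + 2/9z²
  so R(z) = 1 + z + 2/9z².

Boundary: |R(x)|=1, x<0.
x=-1.04: |R|=0.2004
R=1: x+2/9x²=0 ⇒ x=−9/2=-4.5000; min R=1−1/(4·2/9)=-0.1250>−1
Confirm numerically:
  x=-4.445: |R|=0.94567 <1
  x=-3.296: |R|=0.11814 <1
  x=-2.946: |R|=0.01735 <1
  x=-1.978: |R|=0.10856 <1
  x=-4.811: |R|=1.33249 >1
  x=-4.683: |R|=1.19044 >1
So |R|<1 on (-4.5000, 0).

(-4.5000,0); λ=-4 ⇒ h* = (9/2)/4 = 1.1250.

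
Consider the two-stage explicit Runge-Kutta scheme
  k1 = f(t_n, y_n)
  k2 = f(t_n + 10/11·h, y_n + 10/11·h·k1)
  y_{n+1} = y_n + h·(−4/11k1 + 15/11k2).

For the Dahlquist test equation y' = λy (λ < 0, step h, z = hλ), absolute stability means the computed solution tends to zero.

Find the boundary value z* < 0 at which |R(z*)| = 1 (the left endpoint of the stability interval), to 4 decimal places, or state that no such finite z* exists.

On y'=λy, z=hλ:
  k1=λy_n ⇒ h·k1=z·y_n;  k2=λ(1+10/11z)y_n ⇒ h·k2=z(1+10/11z)y_n
  y_{n+1}/y_n = 1 − 4/11z + 15/11z(1+10/11z) = 1 + z + 150/121z²
  so R(z) = 1 + z + 150/121z².

Need |R(x)|<1, x<0.
x=-0.9: |R|=1.1041
R=1: x+150/121x²=0 ⇒ x=−121/150=-0.8067; min R=1−1/(4·150/121)=0.7983>−1
Confirm numerically:
  x=-0.639: |R|=0.86718 <1
  x=-0.576: |R|=0.83529 <1
  x=-0.507: |R|=0.81166 <1
  x=-0.431: |R|=0.79928 <1
  x=-1.098: |R|=1.39655 >1
  x=-1.044: |R|=1.30716 >1
  x=-0.986: |R|=1.21920 >1
So |R|<1 on (-0.8067, 0).

z* = -0.8067.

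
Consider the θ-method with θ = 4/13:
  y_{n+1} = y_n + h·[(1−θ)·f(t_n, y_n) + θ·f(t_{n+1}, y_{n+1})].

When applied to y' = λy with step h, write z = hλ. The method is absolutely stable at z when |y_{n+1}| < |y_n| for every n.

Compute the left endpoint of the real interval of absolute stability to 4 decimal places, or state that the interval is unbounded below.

Test eqn y'=λy, z=hλ:
  y_{n+1} = y_n + z·[9/13·y_n + 4/13·y_{n+1}] ⇒ (1 − 4/13z)y_{n+1} = (1 + 9/13z)y_n
  R(z) = (1 + 9/13z)/(1 − 4/13z).

Boundary: |R(x)|=1, x<0.
x=-1.64: |R|=0.0900
R=−1: 1+9/13x = −1+4/13x ⇒ -5/13x=2 ⇒ x=2/(-5/13)=-5.2000
Confirm numerically:
  x=-4.626: |R|=0.90890 <1
  x=-4.303: |R|=0.85155 <1
  x=-3.892: |R|=0.77107 <1
  x=-3.285: |R|=0.63370 <1
  x=-5.647: |R|=1.06280 >1
  x=-5.437: |R|=1.03410 >1
  x=-5.411: |R|=1.03045 >1
Stable set (-5.2000, 0).

left endpoint -5.2000.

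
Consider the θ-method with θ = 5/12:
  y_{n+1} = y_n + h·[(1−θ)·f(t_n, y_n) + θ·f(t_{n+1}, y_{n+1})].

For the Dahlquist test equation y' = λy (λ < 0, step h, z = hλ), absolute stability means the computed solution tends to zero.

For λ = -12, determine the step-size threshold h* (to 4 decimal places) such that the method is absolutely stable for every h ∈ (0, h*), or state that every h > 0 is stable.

(-12.0000,0); λ=-12 ⇒ h* = (12)/12 = 1.0000.

On y'=λy, z=hλ:
  y_{n+1} = y_n + z·[7/12·y_n + 5/12·y_{n+1}] ⇒ (1 − 5/12z)y_{n+1} = (1 + 7/12z)y_n
  so R(z) = (1 + 7/12z)/(1 − 5/12z).

Need |R(x)|<1, x<0.
x=-1.3: |R|=0.1568
R=−1: 1+7/12x = −1+5/12x ⇒ -1/6x=2 ⇒ x=2/(-1/6)=-12.0000
Confirm numerically:
  x=-10.245: |R|=0.94448 <1
  x=-7.832: |R|=0.83706 <1
  x=-5.663: |R|=0.68563 <1
  x=-5.497: |R|=0.67061 <1
  x=-12.526: |R|=1.01410 >1
  x=-12.277: |R|=1.00755 >1
So |R|<1 on (-12.0000, 0).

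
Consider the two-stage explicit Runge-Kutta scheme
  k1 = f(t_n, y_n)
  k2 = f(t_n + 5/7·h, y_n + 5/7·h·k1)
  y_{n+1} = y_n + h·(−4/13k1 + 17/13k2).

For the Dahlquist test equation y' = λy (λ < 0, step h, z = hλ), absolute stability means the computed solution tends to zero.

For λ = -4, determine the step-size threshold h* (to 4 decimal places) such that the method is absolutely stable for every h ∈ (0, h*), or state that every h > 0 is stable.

Set f=λy, z=hλ:
  k1=λy_n ⇒ h·k1=z·y_n;  k2=λ(1+5/7z)y_n ⇒ h·k2=z(1+5/7z)y_n
  y_{n+1}/y_n = 1 − 4/13z + 17/13z(1+5/7z) = 1 + z + 85/91z²
  R(z) = 1 + z + 85/91z².

Boundary: |R(x)|=1, x<0.
x=-0.63: |R|=0.7407
R=1: x+85/91x²=0 ⇒ x=−91/85=-1.0706; min R=1−1/(4·85/91)=0.7324>−1
Confirm numerically:
  x=-0.991: |R|=0.92633 <1
  x=-0.952: |R|=0.89455 <1
  x=-0.942: |R|=0.88686 <1
  x=-0.870: |R|=0.83699 <1
  x=-1.192: |R|=1.13518 >1
  x=-1.122: |R|=1.05388 >1
  x=-1.102: |R|=1.03233 >1
Interval (-1.0706, 0).

(-1.0706,0); λ=-4 ⇒ h* = (91/85)/4 = 0.2676.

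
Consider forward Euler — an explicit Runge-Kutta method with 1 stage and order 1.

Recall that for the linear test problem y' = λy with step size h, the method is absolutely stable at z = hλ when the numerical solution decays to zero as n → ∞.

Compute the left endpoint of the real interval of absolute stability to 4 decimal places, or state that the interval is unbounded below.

left endpoint -2.0000.

Set f=λy, z=hλ:
  order 1, 1-stage ⇒ R(z)=1+z
  (e.g. R(-1.41)=-0.41000, |R|=0.41000)

Boundary: |R(x)|=1, x<0.
x=-1.41: |R|=0.4100
|R(-1.84)|=0.8400 |R(-1.83)|=0.8300 |R(-0.81)|=0.1900
Bisect:
  x_lo=-2.6978 |R|=1.6978  x_hi=-0.3822 |R|=0.6178
  mid=-1.53998 |R|=0.53998 →hi
  mid=-2.11888 |R|=1.11888 →lo
  mid=-1.82943 |R|=0.82943 →hi
  mid=-1.97416 |R|=0.97416 →hi
  mid=-2.04652 |R|=1.04652 →lo
  mid=-2.01034 |R|=1.01034 →lo
  mid=-1.99225 |R|=0.99225 →hi
  mid=-2.00129 |R|=1.00129 →lo
  mid=-1.99677 |R|=0.99677 →hi
  ...
  [-2.00002,-1.99988] ⇒ x*=-2.0000
Stable set (-2.0000, 0).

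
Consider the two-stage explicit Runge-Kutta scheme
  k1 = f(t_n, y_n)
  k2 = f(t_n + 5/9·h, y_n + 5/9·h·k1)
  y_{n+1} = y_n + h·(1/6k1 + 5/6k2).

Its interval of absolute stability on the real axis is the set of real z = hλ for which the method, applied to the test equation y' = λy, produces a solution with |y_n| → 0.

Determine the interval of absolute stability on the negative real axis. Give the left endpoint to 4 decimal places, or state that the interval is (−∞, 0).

With y'=λy (z=hλ):
  k1=λy_n ⇒ h·k1=z·y_n;  k2=λ(1+5/9z)y_n ⇒ h·k2=z(1+5/9z)y_n
  y_{n+1}/y_n = 1 + 1/6z + 5/6z(1+5/9z) = 1 + z + 25/54z²
  ⇒ R(z) = 1 + z + 25/54z².

Solve |R(x)|<1 on ℝ⁻.
x=-1.05: |R|=0.4604
R=1: x+25/54x²=0 ⇒ x=−54/25=-2.1600; min R=1−1/(4·25/54)=0.4600>−1
Confirm numerically:
  x=-1.873: |R|=0.75113 <1
  x=-1.811: |R|=0.70739 <1
  x=-1.462: |R|=0.52756 <1
  x=-1.288: |R|=0.48003 <1
  x=-2.649: |R|=1.59970 >1
  x=-2.416: |R|=1.28634 >1
So |R|<1 on (-2.1600, 0).

(-2.1600, 0).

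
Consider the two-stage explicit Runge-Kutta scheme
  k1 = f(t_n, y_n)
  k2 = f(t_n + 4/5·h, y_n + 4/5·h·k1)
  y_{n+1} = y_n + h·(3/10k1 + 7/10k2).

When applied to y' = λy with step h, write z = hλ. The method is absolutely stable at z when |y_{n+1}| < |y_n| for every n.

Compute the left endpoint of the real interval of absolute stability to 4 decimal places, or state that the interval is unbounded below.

With y'=λy (z=hλ):
  k1=λy_n ⇒ h·k1=z·y_n;  k2=λ(1+4/5z)y_n ⇒ h·k2=z(1+4/5z)y_n
  y_{n+1}/y_n = 1 + 3/10z + 7/10z(1+4/5z) = 1 + z + 14/25z²
  Hence R(z) = 1 + z + 14/25z².

Boundary: |R(x)|=1, x<0.
x=-0.43: |R|=0.6735
R=1: x+14/25x²=0 ⇒ x=−25/14=-1.7857; min R=1−1/(4·14/25)=0.5536>−1
Confirm numerically:
  x=-1.409: |R|=0.70276 <1
  x=-1.258: |R|=0.62824 <1
  x=-1.204: |R|=0.60778 <1
  x=-1.134: |R|=0.58614 <1
  x=-2.082: |R|=1.34545 >1
  x=-1.824: |R|=1.03911 >1
Interval (-1.7857, 0).

z* = -1.7857.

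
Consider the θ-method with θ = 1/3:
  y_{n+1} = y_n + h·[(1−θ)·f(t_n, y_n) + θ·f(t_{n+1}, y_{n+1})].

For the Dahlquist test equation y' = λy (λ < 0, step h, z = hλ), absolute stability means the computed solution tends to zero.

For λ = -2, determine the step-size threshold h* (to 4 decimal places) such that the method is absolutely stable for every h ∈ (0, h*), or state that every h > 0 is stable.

Set f=λy, z=hλ:
  y_{n+1} = y_n + z·[2/3·y_n + 1/3·y_{n+1}] ⇒ (1 − 1/3z)y_{n+1} = (1 + 2/3z)y_n
  ⇒ R(z) = (1 + 2/3z)/(1 − 1/3z).

Solve |R(x)|<1 on ℝ⁻.
x=-0.42: |R|=0.6316
R=−1: 1+2/3x = −1+1/3x ⇒ -1/3x=2 ⇒ x=2/(-1/3)=-6.0000
Confirm numerically:
  x=-4.433: |R|=0.78918 <1
  x=-3.888: |R|=0.69338 <1
  x=-2.993: |R|=0.49825 <1
  x=-2.803: |R|=0.44908 <1
  x=-6.267: |R|=1.02881 >1
  x=-6.051: |R|=1.00563 >1
  x=-6.021: |R|=1.00233 >1
Interval (-6.0000, 0).

(-6.0000,0); λ=-2 ⇒ h* = (6)/2 = 3.0000.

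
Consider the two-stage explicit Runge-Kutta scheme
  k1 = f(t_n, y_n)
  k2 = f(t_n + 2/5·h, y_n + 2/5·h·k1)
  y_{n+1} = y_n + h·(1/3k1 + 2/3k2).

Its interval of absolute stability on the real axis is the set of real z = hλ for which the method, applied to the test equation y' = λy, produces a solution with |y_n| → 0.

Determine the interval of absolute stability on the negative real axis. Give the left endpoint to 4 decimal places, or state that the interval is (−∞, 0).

Set f=λy, z=hλ:
  k1=λy_n ⇒ h·k1=z·y_n;  k2=λ(1+2/5z)y_n ⇒ h·k2=z(1+2/5z)y_n
  y_{n+1}/y_n = 1 + 1/3z + 2/3z(1+2/5z) = 1 + z + 4/15z²
  R(z) = 1 + z + 4/15z².

Solve |R(x)|<1 on ℝ⁻.
x=-0.94: |R|=0.2956
R=1: x+4/15x²=0 ⇒ x=−15/4=-3.7500; min R=1−1/(4·4/15)=0.0625>−1
Confirm numerically:
  x=-3.641: |R|=0.89417 <1
  x=-3.485: |R|=0.75373 <1
  x=-3.150: |R|=0.49600 <1
  x=-2.417: |R|=0.14084 <1
  x=-4.196: |R|=1.49904 >1
  x=-4.066: |R|=1.34263 >1
So |R|<1 on (-3.7500, 0).

z∈(-3.7500,0).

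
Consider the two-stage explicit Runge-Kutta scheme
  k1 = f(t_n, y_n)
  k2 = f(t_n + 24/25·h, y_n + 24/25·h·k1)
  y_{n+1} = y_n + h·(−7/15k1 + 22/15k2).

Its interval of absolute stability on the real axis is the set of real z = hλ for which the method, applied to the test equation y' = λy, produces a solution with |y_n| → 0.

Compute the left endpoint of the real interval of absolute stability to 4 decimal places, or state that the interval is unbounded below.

With y'=λy (z=hλ):
  k1=λy_n ⇒ h·k1=z·y_n;  k2=λ(1+24/25z)y_n ⇒ h·k2=z(1+24/25z)y_n
  y_{n+1}/y_n = 1 − 7/15z + 22/15z(1+24/25z) = 1 + z + 176/125z²
  ⇒ R(z) = 1 + z + 176/125z².

Boundary: |R(x)|=1, x<0.
x=-1.76: |R|=3.6014
R=1: x+176/125x²=0 ⇒ x=−125/176=-0.7102; min R=1−1/(4·176/125)=0.8224>−1
Confirm numerically:
  x=-0.450: |R|=0.83512 <1
  x=-0.362: |R|=0.82251 <1
  x=-0.340: |R|=0.82276 <1
  x=-0.321: |R|=0.82408 <1
  x=-0.858: |R|=1.17852 >1
  x=-0.857: |R|=1.17710 >1
So |R|<1 on (-0.7102, 0).

z* = -0.7102.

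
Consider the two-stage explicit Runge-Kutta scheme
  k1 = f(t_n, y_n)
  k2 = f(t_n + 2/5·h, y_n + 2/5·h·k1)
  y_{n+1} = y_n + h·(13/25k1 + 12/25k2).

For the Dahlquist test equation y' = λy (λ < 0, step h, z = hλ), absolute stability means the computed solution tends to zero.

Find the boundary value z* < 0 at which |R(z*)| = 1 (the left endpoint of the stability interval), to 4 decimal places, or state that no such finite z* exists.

z* = -5.2083.

With y'=λy (z=hλ):
  k1=λy_n ⇒ h·k1=z·y_n;  k2=λ(1+2/5z)y_n ⇒ h·k2=z(1+2/5z)y_n
  y_{n+1}/y_n = 1 + 13/25z + 12/25z(1+2/5z) = 1 + z + 24/125z²
  ⇒ R(z) = 1 + z + 24/125z².

Need |R(x)|<1, x<0.
x=-0.88: |R|=0.2687
R=1: x+24/125x²=0 ⇒ x=−125/24=-5.2083; min R=1−1/(4·24/125)=-0.3021>−1
Confirm numerically:
  x=-4.504: |R|=0.39092 <1
  x=-3.569: |R|=0.12335 <1
  x=-2.511: |R|=0.30042 <1
  x=-5.599: |R|=1.41997 >1
  x=-5.446: |R|=1.24851 >1
Stable set (-5.2083, 0).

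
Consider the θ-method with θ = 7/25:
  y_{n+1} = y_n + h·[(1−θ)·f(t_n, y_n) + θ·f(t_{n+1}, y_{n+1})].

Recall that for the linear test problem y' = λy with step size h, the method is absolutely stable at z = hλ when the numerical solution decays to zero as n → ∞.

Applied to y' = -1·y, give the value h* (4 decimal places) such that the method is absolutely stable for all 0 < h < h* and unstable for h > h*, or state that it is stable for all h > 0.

Set f=λy, z=hλ:
  y_{n+1} = y_n + z·[18/25·y_n + 7/25·y_{n+1}] ⇒ (1 − 7/25z)y_{n+1} = (1 + 18/25z)y_n
  ⇒ R(z) = (1 + 18/25z)/(1 − 7/25z).

Find x<0 with |R(x)|<1.
x=-1.66: |R|=0.1333
R=−1: 1+18/25x = −1+7/25x ⇒ -11/25x=2 ⇒ x=2/(-11/25)=-4.5455
Confirm numerically:
  x=-3.507: |R|=0.76946 <1
  x=-2.303: |R|=0.40014 <1
  x=-2.249: |R|=0.37999 <1
  x=-1.987: |R|=0.27670 <1
  x=-4.975: |R|=1.07898 >1
  x=-4.696: |R|=1.02861 >1
Interval (-4.5455, 0).

(-4.5455,0); λ=-1 ⇒ h* = (50/11)/1 = 4.5455.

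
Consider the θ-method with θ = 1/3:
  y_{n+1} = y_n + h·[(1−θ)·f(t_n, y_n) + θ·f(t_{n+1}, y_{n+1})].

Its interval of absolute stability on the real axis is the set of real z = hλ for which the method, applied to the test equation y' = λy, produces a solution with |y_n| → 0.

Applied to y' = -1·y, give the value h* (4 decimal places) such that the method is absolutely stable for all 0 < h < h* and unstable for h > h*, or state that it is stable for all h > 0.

(-6.0000,0); λ=-1 ⇒ h* = (6)/1 = 6.0000.

On y'=λy, z=hλ:
  y_{n+1} = y_n + z·[2/3·y_n + 1/3·y_{n+1}] ⇒ (1 − 1/3z)y_{n+1} = (1 + 2/3z)y_n
  so R(z) = (1 + 2/3z)/(1 − 1/3z).

Solve |R(x)|<1 on ℝ⁻.
x=-0.86: |R|=0.3316
R=−1: 1+2/3x = −1+1/3x ⇒ -1/3x=2 ⇒ x=2/(-1/3)=-6.0000
Confirm numerically:
  x=-5.957: |R|=0.99520 <1
  x=-5.199: |R|=0.90231 <1
  x=-4.551: |R|=0.80810 <1
  x=-3.762: |R|=0.66903 <1
  x=-6.504: |R|=1.05303 >1
  x=-6.428: |R|=1.04540 >1
  x=-6.277: |R|=1.02986 >1
Stable set (-6.0000, 0).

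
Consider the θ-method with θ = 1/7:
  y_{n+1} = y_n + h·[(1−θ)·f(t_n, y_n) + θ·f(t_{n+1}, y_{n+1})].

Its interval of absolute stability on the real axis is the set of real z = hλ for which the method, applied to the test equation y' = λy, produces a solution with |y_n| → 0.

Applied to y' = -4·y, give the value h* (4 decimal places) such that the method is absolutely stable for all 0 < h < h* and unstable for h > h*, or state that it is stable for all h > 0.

With y'=λy (z=hλ):
  y_{n+1} = y_n + z·[6/7·y_n + 1/7·y_{n+1}] ⇒ (1 − 1/7z)y_{n+1} = (1 + 6/7z)y_n
  so R(z) = (1 + 6/7z)/(1 − 1/7z).

Need |R(x)|<1, x<0.
x=-0.9: |R|=0.2025
R=−1: 1+6/7x = −1+1/7x ⇒ -5/7x=2 ⇒ x=2/(-5/7)=-2.8000
Confirm numerically:
  x=-2.403: |R|=0.78890 <1
  x=-2.135: |R|=0.63602 <1
  x=-2.094: |R|=0.61183 <1
  x=-1.402: |R|=0.16806 <1
  x=-3.098: |R|=1.14755 >1
  x=-3.008: |R|=1.10392 >1
  x=-2.841: |R|=1.02083 >1
So |R|<1 on (-2.8000, 0).

(-2.8000,0); λ=-4 ⇒ h* = (14/5)/4 = 0.7000.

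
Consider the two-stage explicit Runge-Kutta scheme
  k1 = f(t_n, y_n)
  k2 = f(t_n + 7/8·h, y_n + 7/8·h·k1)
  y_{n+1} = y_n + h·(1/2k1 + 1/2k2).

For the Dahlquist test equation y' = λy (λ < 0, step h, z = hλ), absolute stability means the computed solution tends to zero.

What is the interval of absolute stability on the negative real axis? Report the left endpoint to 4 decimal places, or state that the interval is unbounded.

Set f=λy, z=hλ:
  k1=λy_n ⇒ h·k1=z·y_n;  k2=λ(1+7/8z)y_n ⇒ h·k2=z(1+7/8z)y_n
  y_{n+1}/y_n = 1 + 1/2z + 1/2z(1+7/8z) = 1 + z + 7/16z²
  R(z) = 1 + z + 7/16z².

Boundary: |R(x)|=1, x<0.
x=-1.7: |R|=0.5644
R=1: x+7/16x²=0 ⇒ x=−16/7=-2.2857; min R=1−1/(4·7/16)=0.4286>−1
Confirm numerically:
  x=-1.962: |R|=0.72213 <1
  x=-1.872: |R|=0.66117 <1
  x=-1.203: |R|=0.43015 <1
  x=-1.026: |R|=0.43455 <1
  x=-2.857: |R|=1.71407 >1
  x=-2.484: |R|=1.21549 >1
  x=-2.402: |R|=1.12220 >1
Stable set (-2.2857, 0).

(-2.2857, 0).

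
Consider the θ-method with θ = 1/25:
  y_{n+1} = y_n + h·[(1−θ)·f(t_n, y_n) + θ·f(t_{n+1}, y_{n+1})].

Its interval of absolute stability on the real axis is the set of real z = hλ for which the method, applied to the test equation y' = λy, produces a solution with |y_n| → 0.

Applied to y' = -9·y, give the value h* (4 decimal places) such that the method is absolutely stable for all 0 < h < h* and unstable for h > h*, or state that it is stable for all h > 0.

Test eqn y'=λy, z=hλ:
  y_{n+1} = y_n + z·[24/25·y_n + 1/25·y_{n+1}] ⇒ (1 − 1/25z)y_{n+1} = (1 + 24/25z)y_n
  ⇒ R(z) = (1 + 24/25z)/(1 − 1/25z).

Find x<0 with |R(x)|<1.
x=-1.28: |R|=0.2177
R=−1: 1+24/25x = −1+1/25x ⇒ -23/25x=2 ⇒ x=2/(-23/25)=-2.1739
Confirm numerically:
  x=-1.719: |R|=0.60841 <1
  x=-1.638: |R|=0.53728 <1
  x=-0.966: |R|=0.06994 <1
  x=-2.696: |R|=1.43356 >1
  x=-2.429: |R|=1.21390 >1
So |R|<1 on (-2.1739, 0).

(-2.1739,0); λ=-9 ⇒ h* = (50/23)/9 = 0.2415.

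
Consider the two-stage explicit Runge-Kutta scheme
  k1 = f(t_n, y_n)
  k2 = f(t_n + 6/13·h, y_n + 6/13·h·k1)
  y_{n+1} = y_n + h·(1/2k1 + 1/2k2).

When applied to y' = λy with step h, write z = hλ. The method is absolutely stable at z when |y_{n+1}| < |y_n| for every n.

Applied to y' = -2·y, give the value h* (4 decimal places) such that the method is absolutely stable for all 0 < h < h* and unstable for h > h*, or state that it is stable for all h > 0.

Set f=λy, z=hλ:
  k1=λy_n ⇒ h·k1=z·y_n;  k2=λ(1+6/13z)y_n ⇒ h·k2=z(1+6/13z)y_n
  y_{n+1}/y_n = 1 + 1/2z + 1/2z(1+6/13z) = 1 + z + 3/13z²
  so R(z) = 1 + z + 3/13z².

Need |R(x)|<1, x<0.
x=-0.93: |R|=0.2696
R=1: x+3/13x²=0 ⇒ x=−13/3=-4.3333; min R=1−1/(4·3/13)=-0.0833>−1
Confirm numerically:
  x=-4.239: |R|=0.90772 <1
  x=-4.112: |R|=0.78997 <1
  x=-2.717: |R|=0.01344 <1
  x=-4.862: |R|=1.59316 >1
  x=-4.846: |R|=1.57332 >1
  x=-4.751: |R|=1.45792 >1
So |R|<1 on (-4.3333, 0).

(-4.3333,0); λ=-2 ⇒ h* = (13/3)/2 = 2.1667.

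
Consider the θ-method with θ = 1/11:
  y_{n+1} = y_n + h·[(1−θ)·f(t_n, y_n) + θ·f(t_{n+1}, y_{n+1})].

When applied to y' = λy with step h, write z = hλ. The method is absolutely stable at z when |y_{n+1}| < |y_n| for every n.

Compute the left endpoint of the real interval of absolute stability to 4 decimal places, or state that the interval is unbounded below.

On y'=λy, z=hλ:
  y_{n+1} = y_n + z·[10/11·y_n + 1/11·y_{n+1}] ⇒ (1 − 1/11z)y_{n+1} = (1 + 10/11z)y_n
  ⇒ R(z) = (1 + 10/11z)/(1 − 1/11z).

Find x<0 with |R(x)|<1.
x=-0.51: |R|=0.5126
R=−1: 1+10/11x = −1+1/11x ⇒ -9/11x=2 ⇒ x=2/(-9/11)=-2.4444
Confirm numerically:
  x=-2.375: |R|=0.95327 <1
  x=-1.346: |R|=0.19925 <1
  x=-1.214: |R|=0.09334 <1
  x=-1.080: |R|=0.01656 <1
  x=-2.955: |R|=1.32927 >1
  x=-2.841: |R|=1.25786 >1
  x=-2.478: |R|=1.02241 >1
So |R|<1 on (-2.4444, 0).

z* = -2.4444.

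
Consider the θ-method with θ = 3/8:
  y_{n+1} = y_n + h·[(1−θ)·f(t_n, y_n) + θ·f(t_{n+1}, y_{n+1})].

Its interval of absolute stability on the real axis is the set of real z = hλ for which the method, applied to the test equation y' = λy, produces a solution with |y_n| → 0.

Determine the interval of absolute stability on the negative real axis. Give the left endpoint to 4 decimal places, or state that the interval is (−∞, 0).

With y'=λy (z=hλ):
  y_{n+1} = y_n + z·[5/8·y_n + 3/8·y_{n+1}] ⇒ (1 − 3/8z)y_{n+1} = (1 + 5/8z)y_n
  R(z) = (1 + 5/8z)/(1 − 3/8z).

Boundary: |R(x)|=1, x<0.
x=-0.4: |R|=0.6522
R=−1: 1+5/8x = −1+3/8x ⇒ -1/4x=2 ⇒ x=2/(-1/4)=-8.0000
Confirm numerically:
  x=-6.962: |R|=0.92813 <1
  x=-3.781: |R|=0.56377 <1
  x=-3.767: |R|=0.56137 <1
  x=-8.554: |R|=1.03292 >1
  x=-8.282: |R|=1.01717 >1
  x=-8.041: |R|=1.00255 >1
Stable set (-8.0000, 0).

z∈(-8.0000,0).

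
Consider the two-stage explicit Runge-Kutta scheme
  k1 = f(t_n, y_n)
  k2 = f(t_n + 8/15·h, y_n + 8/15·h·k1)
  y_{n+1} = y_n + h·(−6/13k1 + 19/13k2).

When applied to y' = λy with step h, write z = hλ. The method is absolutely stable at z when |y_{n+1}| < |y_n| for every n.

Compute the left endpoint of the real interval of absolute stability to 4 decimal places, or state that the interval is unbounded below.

left endpoint -1.2829.

On y'=λy, z=hλ:
  k1=λy_n ⇒ h·k1=z·y_n;  k2=λ(1+8/15z)y_n ⇒ h·k2=z(1+8/15z)y_n
  y_{n+1}/y_n = 1 − 6/13z + 19/13z(1+8/15z) = 1 + z + 152/195z²
  ⇒ R(z) = 1 + z + 152/195z².

Find x<0 with |R(x)|<1.
x=-0.67: |R|=0.6799
R=1: x+152/195x²=0 ⇒ x=−195/152=-1.2829; min R=1−1/(4·152/195)=0.6793>−1
Confirm numerically:
  x=-1.199: |R|=0.92159 <1
  x=-0.952: |R|=0.75445 <1
  x=-0.718: |R|=0.68384 <1
  x=-0.706: |R|=0.68252 <1
  x=-1.775: |R|=1.68087 >1
  x=-1.666: |R|=1.49751 >1
Interval (-1.2829, 0).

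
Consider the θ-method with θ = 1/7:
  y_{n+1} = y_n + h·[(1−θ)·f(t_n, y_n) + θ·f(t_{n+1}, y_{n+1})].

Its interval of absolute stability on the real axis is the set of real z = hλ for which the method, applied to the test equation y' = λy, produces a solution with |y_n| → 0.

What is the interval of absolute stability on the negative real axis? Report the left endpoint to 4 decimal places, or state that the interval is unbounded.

z∈(-2.8000,0).

On y'=λy, z=hλ:
  y_{n+1} = y_n + z·[6/7·y_n + 1/7·y_{n+1}] ⇒ (1 − 1/7z)y_{n+1} = (1 + 6/7z)y_n
  R(z) = (1 + 6/7z)/(1 − 1/7z).

Find x<0 with |R(x)|<1.
x=-0.71: |R|=0.3554
R=−1: 1+6/7x = −1+1/7x ⇒ -5/7x=2 ⇒ x=2/(-5/7)=-2.8000
Confirm numerically:
  x=-2.449: |R|=0.81427 <1
  x=-2.393: |R|=0.78335 <1
  x=-2.233: |R|=0.69295 <1
  x=-2.042: |R|=0.58084 <1
  x=-3.277: |R|=1.23207 >1
  x=-3.108: |R|=1.15235 >1
  x=-3.043: |R|=1.12098 >1
Stable set (-2.8000, 0).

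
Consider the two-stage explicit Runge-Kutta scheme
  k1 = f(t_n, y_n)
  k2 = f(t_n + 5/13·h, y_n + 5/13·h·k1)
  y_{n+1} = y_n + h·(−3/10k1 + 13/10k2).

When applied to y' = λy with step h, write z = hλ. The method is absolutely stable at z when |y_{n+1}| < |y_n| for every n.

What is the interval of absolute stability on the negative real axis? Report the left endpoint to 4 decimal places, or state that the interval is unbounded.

With y'=λy (z=hλ):
  k1=λy_n ⇒ h·k1=z·y_n;  k2=λ(1+5/13z)y_n ⇒ h·k2=z(1+5/13z)y_n
  y_{n+1}/y_n = 1 − 3/10z + 13/10z(1+5/13z) = 1 + z + 1/2z²
  Hence R(z) = 1 + z + 1/2z².

Solve |R(x)|<1 on ℝ⁻.
x=-0.36: |R|=0.7048
R=1: x+1/2x²=0 ⇒ x=−2=-2.0000; min R=1−1/(4·1/2)=0.5000>−1
Confirm numerically:
  x=-1.374: |R|=0.56994 <1
  x=-1.306: |R|=0.54682 <1
  x=-0.956: |R|=0.50097 <1
  x=-2.284: |R|=1.32433 >1
  x=-2.181: |R|=1.19738 >1
  x=-2.040: |R|=1.04080 >1
Stable set (-2.0000, 0).

z∈(-2.0000,0).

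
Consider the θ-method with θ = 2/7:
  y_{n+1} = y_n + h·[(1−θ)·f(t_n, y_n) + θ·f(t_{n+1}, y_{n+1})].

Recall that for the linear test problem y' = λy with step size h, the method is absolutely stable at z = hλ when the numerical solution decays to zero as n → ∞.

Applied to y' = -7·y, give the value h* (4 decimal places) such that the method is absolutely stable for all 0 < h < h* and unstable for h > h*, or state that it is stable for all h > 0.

(-4.6667,0); λ=-7 ⇒ h* = (14/3)/7 = 0.6667.

Set f=λy, z=hλ:
  y_{n+1} = y_n + z·[5/7·y_n + 2/7·y_{n+1}] ⇒ (1 − 2/7z)y_{n+1} = (1 + 5/7z)y_n
  so R(z) = (1 + 5/7z)/(1 − 2/7z).

Boundary: |R(x)|=1, x<0.
x=-1.06: |R|=0.1864
R=−1: 1+5/7x = −1+2/7x ⇒ -3/7x=2 ⇒ x=2/(-3/7)=-4.6667
Confirm numerically:
  x=-4.642: |R|=0.99546 <1
  x=-3.792: |R|=0.82008 <1
  x=-3.510: |R|=0.75250 <1
  x=-2.725: |R|=0.53213 <1
  x=-5.180: |R|=1.08871 >1
  x=-5.133: |R|=1.08103 >1
Stable set (-4.6667, 0).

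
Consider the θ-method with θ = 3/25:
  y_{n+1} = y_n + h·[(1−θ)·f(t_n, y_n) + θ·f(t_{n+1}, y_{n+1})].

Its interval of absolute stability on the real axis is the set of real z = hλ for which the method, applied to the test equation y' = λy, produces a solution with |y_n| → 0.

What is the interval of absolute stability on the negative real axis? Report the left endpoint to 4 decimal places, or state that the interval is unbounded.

On y'=λy, z=hλ:
  y_{n+1} = y_n + z·[22/25·y_n + 3/25·y_{n+1}] ⇒ (1 − 3/25z)y_{n+1} = (1 + 22/25z)y_n
  Hence R(z) = (1 + 22/25z)/(1 − 3/25z).

Boundary: |R(x)|=1, x<0.
x=-0.45: |R|=0.5731
R=−1: 1+22/25x = −1+3/25x ⇒ -19/25x=2 ⇒ x=2/(-19/25)=-2.6316
Confirm numerically:
  x=-2.543: |R|=0.94842 <1
  x=-1.739: |R|=0.43876 <1
  x=-1.635: |R|=0.36683 <1
  x=-1.237: |R|=0.07711 <1
  x=-2.837: |R|=1.11647 >1
  x=-2.803: |R|=1.09749 >1
  x=-2.775: |R|=1.08177 >1
So |R|<1 on (-2.6316, 0).

(-2.6316, 0).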